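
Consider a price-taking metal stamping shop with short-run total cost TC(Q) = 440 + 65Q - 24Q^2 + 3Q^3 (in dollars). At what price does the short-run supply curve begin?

The shutdown price is the minimum of AVC. VC = 65Q - 24Q^2 + 3Q^3, so AVC = 65 - 24Q + 3Q^2.
At the minimum of AVC, MC = AVC. MC = 65 - 48Q + 9Q^2; setting MC = AVC gives 6Q^2 - 24Q = 0, so Q = 4. min AVC = 17.
So the shutdown price is $17.

$17 per unit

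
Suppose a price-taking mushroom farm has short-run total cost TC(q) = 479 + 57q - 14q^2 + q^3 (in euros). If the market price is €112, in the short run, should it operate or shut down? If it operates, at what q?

Produce at q = 11

Variable cost is VC = 57q - 14q^2 + q^3, so AVC = VC/q = 57 - 14q + q^2 and MC = dTC/dq = 57 - 28q + 3q^2.
AVC is minimized where dAVC/dq = -14 + 2q = 0, at q = 7; min AVC = 57 - 14·7 + 7^2 = €8.
P = €112 exceeds min AVC = €8, so the firm stays open.
Set P = MC: 112 = 57 - 28q + 3q^2 → -55 - 28q + 3q^2 = 0. The roots are q = -5/3 and q = 11; the profit-maximizing output is on the rising part of MC, so q* = 11.
Check: AVC at q = 11 is €24 ≤ P, so revenue covers variable cost.
Profit = P·q − TC = 112·11 − 743 = €489.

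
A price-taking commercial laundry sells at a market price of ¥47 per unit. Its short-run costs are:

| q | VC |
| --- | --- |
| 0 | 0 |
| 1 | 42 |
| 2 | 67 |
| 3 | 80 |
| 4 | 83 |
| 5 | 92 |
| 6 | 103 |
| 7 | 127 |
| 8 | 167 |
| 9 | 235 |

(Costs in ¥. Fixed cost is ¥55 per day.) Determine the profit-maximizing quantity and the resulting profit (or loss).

q = 8; profit = ¥154

Compute π = P·q − TC at each output: q=0: -55; q=1: -50; q=2: -28; q=3: 6; q=4: 50; q=5: 88; q=6: 124; q=7: 147; q=8: 154; q=9: 133.
Profit is maximized at q = 8. AVC there is 167/8 = ¥20.88 ≤ P, so producing beats shutting down (which would give -¥55).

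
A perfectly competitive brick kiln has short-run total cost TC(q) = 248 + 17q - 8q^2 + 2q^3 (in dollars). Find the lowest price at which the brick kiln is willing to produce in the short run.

$9 per unit

The firm shuts down when price falls below the minimum of average variable cost. AVC = VC/q = 17 - 8q + 2q^2.
At the minimum of AVC, MC = AVC. MC = 17 - 16q + 6q^2; setting MC = AVC gives 4q^2 - 8q = 0, so q = 2. min AVC = 9.
For P < $9 the firm produces nothing.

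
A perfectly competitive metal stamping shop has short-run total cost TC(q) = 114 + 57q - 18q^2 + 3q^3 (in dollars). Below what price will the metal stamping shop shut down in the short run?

$30 per unit

The shutdown price is the minimum of AVC. VC = 57q - 18q^2 + 3q^3, so AVC = 57 - 18q + 3q^2.
dAVC/dq = -18 + 6q = 0 gives q = 3. min AVC = 57 - 18·3 + 3·3^2 = 30.
The firm shuts down for any P below $30.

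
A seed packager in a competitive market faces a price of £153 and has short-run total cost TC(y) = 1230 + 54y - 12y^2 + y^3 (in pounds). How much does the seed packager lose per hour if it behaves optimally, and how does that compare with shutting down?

Profit = -£20 at y = 11

AVC = 54 - 12y + y^2 has its minimum £18 at y = 6; price £153 clears that bar, so the firm operates.
MC = 54 - 24y + 3y^2. Setting P = MC and taking the root on the rising branch gives y* = 11.
TR = 153·11 = 1683. TC = 1230 + 473 = 1703. Profit = 1683 − 1703 = -£20.
Shutting down would mean losing the fixed cost of £1230, so operating at a loss of £20 is better by £1210.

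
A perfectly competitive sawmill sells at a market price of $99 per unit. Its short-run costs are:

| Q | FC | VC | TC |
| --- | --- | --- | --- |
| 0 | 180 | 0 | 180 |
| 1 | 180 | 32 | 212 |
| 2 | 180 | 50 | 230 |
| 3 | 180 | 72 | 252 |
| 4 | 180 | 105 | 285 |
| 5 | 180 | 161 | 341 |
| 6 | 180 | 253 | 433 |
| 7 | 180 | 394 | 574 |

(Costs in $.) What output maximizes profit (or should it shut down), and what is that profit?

Q = 6; profit = $161

Compute π = P·Q − TC at each output: Q=0: -180; Q=1: -113; Q=2: -32; Q=3: 45; Q=4: 111; Q=5: 154; Q=6: 161; Q=7: 119.
Profit is maximized at Q = 6. AVC there is 253/6 = $42.17 ≤ P, so producing beats shutting down (which would give -$180).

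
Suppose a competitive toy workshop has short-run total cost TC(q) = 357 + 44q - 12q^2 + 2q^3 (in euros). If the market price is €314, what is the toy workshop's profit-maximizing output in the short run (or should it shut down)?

Strip out fixed cost: VC = 44q - 12q^2 + 2q^3. Then AVC = 44 - 12q + 2q^2 and MC = 44 - 24q + 6q^2.
AVC hits its minimum where MC = AVC, at q = 3, giving min AVC = 44 - 12·3 + 2·3^2 = €26.
P = €314 exceeds min AVC = €26, so the firm stays open.
Solving P = MC: -270 - 24q + 6q^2 = 0 ⇒ q = -5 or 9. On the upward-sloping branch, q* = 9.
Check: AVC at q = 9 is €98 ≤ P, so revenue covers variable cost.
Profit = P·q − TC = 314·9 − 1239 = €1587.

Produce at q = 9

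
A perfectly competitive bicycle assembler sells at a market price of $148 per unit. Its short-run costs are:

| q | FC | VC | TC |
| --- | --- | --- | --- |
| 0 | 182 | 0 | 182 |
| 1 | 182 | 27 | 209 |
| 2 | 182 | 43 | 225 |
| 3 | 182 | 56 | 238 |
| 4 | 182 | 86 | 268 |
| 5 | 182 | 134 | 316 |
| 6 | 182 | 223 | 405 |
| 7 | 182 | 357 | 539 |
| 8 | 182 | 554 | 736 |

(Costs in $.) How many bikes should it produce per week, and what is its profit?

q = 7; profit = $497

Compute π = P·q − TC at each output: q=0: -182; q=1: -61; q=2: 71; q=3: 206; q=4: 324; q=5: 424; q=6: 483; q=7: 497; q=8: 448.
Profit is maximized at q = 7. AVC there is 357/7 = $51 ≤ P, so producing beats shutting down (which would give -$182).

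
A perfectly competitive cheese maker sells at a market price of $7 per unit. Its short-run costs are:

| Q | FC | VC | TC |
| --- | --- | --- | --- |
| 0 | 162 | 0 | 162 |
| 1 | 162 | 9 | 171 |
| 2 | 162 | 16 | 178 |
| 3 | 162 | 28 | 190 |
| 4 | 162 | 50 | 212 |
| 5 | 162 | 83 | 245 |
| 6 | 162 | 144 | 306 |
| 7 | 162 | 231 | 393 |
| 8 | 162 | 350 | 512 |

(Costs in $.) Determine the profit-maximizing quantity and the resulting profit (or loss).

Tabulate TR − TC: Q=0: -162; Q=1: -164; Q=2: -164; Q=3: -169; Q=4: -184; Q=5: -210; Q=6: -264; Q=7: -344; Q=8: -456.
Profit is highest at Q = 0. Equivalently, the lowest AVC in the table is 16/2 ≈ $8 at Q = 2, and P = $7 falls below it — price never covers variable cost, so the firm shuts down and loses only its fixed cost.

Q = 0 (shut down); profit = -$162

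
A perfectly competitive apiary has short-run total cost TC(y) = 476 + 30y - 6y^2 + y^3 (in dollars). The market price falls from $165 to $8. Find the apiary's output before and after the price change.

Output falls from 9 to 0 (the firm shuts down)

AVC = 30 - 6y + y^2, minimized at y = 3 where min AVC = $21. MC = 30 - 12y + 3y^2.
With P = $165 above the shutdown price, P = MC gives y = 9.
At P = $8 < min AVC = $21, price no longer covers variable cost at any output, so the firm shuts down: y = 0.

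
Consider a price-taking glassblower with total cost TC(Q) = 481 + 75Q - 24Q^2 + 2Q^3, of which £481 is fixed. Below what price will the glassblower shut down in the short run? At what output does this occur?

The shutdown price is the minimum of AVC. VC = 75Q - 24Q^2 + 2Q^3, so AVC = 75 - 24Q + 2Q^2.
dAVC/dQ = -24 + 4Q = 0 gives Q = 6. min AVC = 75 - 24·6 + 2·6^2 = 3.
So the shutdown price is £3.

£3 per unit, at Q = 6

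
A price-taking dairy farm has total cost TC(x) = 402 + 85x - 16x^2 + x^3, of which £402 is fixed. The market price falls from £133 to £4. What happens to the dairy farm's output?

Output falls from 12 to 0 (the firm shuts down)

MC = 85 - 32x + 3x^2; the shutdown threshold is min AVC = £21 (at x = 8).
At P = £133 ≥ min AVC, set P = MC on the rising branch: x = 12.
At P = £4 < min AVC = £21, price no longer covers variable cost at any output, so the firm shuts down: x = 0.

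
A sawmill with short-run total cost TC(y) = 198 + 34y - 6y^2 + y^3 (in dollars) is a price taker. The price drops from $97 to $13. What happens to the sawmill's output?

AVC = 34 - 6y + y^2, minimized at y = 3 where min AVC = $25. MC = 34 - 12y + 3y^2.
With P = $97 above the shutdown price, P = MC gives y = 7.
At P = $13 < min AVC = $25, price no longer covers variable cost at any output, so the firm shuts down: y = 0.

Output falls from 7 to 0 (the firm shuts down)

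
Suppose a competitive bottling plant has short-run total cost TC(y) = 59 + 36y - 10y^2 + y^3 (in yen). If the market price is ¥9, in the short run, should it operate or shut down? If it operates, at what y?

Shut down

Strip out fixed cost: VC = 36y - 10y^2 + y^3. Then AVC = 36 - 10y + y^2 and MC = 36 - 20y + 3y^2.
The AVC parabola has its vertex at y = 10/2 = 5, where AVC = 36 - 10·5 + 5^2 = ¥11.
With P < min AVC (¥9 < ¥11), every unit sold adds to the loss.
The firm minimizes its loss by shutting down and losing only its fixed cost of ¥59.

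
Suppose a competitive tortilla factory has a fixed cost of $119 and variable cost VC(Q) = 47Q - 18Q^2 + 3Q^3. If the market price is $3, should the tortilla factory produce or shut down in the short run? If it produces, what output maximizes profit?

From TC, MC = TC'(Q) = 47 - 36Q + 9Q^2 and AVC = VC/Q = 47 - 18Q + 3Q^2.
The AVC parabola has its vertex at Q = 18/6 = 3, where AVC = 47 - 18·3 + 3·3^2 = $20.
With P < min AVC ($3 < $20), every unit sold adds to the loss.
Best response: produce nothing and absorb the $119 fixed cost.

Shut down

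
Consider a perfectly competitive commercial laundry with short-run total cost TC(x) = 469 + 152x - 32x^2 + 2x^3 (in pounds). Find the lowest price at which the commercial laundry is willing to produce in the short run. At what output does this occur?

£24 per unit, at x = 8

The firm shuts down when price falls below the minimum of average variable cost. AVC = VC/x = 152 - 32x + 2x^2.
dAVC/dx = -32 + 4x = 0 gives x = 8. min AVC = 152 - 32·8 + 2·8^2 = 24.
The firm shuts down for any P below £24.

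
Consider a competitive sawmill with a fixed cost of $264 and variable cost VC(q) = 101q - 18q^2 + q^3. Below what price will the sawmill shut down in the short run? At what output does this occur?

The firm shuts down when price falls below the minimum of average variable cost. AVC = VC/q = 101 - 18q + q^2.
At the minimum of AVC, MC = AVC. MC = 101 - 36q + 3q^2; setting MC = AVC gives 2q^2 - 18q = 0, so q = 9. min AVC = 20.
So the shutdown price is $20.

$20 per unit, at q = 9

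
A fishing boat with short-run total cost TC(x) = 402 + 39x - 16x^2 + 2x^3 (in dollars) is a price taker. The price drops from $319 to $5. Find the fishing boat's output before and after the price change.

AVC = 39 - 16x + 2x^2, minimized at x = 4 where min AVC = $7. MC = 39 - 32x + 6x^2.
At P = $319 ≥ min AVC, set P = MC on the rising branch: x = 10.
At P = $5 < min AVC = $7, price no longer covers variable cost at any output, so the firm shuts down: x = 0.

Output falls from 10 to 0 (the firm shuts down)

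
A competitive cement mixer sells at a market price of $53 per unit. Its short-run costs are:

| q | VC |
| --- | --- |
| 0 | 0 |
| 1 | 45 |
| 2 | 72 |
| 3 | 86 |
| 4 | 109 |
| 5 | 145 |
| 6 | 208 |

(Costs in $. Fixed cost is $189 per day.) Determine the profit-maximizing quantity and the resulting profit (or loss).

q = 5; profit = -$69

Compute π = P·q − TC at each output: q=0: -189; q=1: -181; q=2: -155; q=3: -116; q=4: -86; q=5: -69; q=6: -79.
Profit is maximized at q = 5. AVC there is 145/5 = $29 ≤ P, so producing beats shutting down (which would give -$189).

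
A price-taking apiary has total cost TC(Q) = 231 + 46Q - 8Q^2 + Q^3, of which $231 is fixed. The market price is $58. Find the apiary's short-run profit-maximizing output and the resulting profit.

AVC = 46 - 8Q + Q^2 has its minimum $30 at Q = 4; price $58 clears that bar, so the firm operates.
With MC = 46 - 16Q + 3Q^2, P = MC on the upward-sloping part at Q* = 6.
TR = 58·6 = 348. TC = 231 + 204 = 435. Profit = 348 − 435 = -$87.
Shutting down would mean losing the fixed cost of $231, so operating at a loss of $87 is better by $144.

Profit = -$87 at Q = 6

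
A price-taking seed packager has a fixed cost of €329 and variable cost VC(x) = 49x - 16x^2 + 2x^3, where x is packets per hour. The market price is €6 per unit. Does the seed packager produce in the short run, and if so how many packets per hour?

Shut down

Strip out fixed cost: VC = 49x - 16x^2 + 2x^3. Then AVC = 49 - 16x + 2x^2 and MC = 49 - 32x + 6x^2.
The AVC parabola has its vertex at x = 16/4 = 4, where AVC = 49 - 16·4 + 2·4^2 = €17.
With P < min AVC (€6 < €17), every unit sold adds to the loss.
Best response: produce nothing and absorb the €329 fixed cost.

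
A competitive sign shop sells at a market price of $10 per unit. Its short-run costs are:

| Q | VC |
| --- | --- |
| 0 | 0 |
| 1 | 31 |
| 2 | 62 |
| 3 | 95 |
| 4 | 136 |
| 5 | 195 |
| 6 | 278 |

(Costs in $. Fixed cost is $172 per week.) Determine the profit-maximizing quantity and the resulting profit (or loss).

Q = 0 (shut down); profit = -$172

Profit at each row (π = 10Q − TC): Q=0: -172; Q=1: -193; Q=2: -214; Q=3: -237; Q=4: -268; Q=5: -317; Q=6: -390.
Profit is highest at Q = 0. Equivalently, the lowest AVC in the table is 31/1 ≈ $31 at Q = 1, and P = $10 falls below it — price never covers variable cost, so the firm shuts down and loses only its fixed cost.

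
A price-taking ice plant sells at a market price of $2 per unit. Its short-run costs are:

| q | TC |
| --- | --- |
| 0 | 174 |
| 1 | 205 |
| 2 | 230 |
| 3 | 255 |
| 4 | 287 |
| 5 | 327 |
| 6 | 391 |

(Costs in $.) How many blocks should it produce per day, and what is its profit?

Compute π = P·q − TC at each output: q=0: -174; q=1: -203; q=2: -226; q=3: -249; q=4: -279; q=5: -317; q=6: -379.
Profit is highest at q = 0. Equivalently, the lowest AVC in the table is 81/3 ≈ $27 at q = 3, and P = $2 falls below it — price never covers variable cost, so the firm shuts down and loses only its fixed cost.

q = 0 (shut down); profit = -$174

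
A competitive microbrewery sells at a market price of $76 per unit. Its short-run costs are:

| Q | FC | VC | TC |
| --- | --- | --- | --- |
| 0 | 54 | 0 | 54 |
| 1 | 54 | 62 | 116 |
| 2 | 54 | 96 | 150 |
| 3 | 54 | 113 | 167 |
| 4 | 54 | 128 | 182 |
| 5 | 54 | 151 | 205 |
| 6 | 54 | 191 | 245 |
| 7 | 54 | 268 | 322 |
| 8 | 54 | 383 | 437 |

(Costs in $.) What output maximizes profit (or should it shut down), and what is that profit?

Q = 6; profit = $211

Tabulate TR − TC: Q=0: -54; Q=1: -40; Q=2: 2; Q=3: 61; Q=4: 122; Q=5: 175; Q=6: 211; Q=7: 210; Q=8: 171.
Profit is maximized at Q = 6. AVC there is 191/6 = $31.83 ≤ P, so producing beats shutting down (which would give -$54).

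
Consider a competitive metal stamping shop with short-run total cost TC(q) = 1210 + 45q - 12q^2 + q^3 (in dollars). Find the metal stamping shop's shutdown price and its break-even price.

Shutdown price = $9; break-even price = $144

AVC = 45 - 12q + q^2; minimized at q = 6, giving min AVC = $9. That is the shutdown price.
ATC = 1210/q + 45 - 12q + q^2. Setting dATC/dq = −1210/q^2 − 12 + 2q = 0 gives q = 11 (since 2·11^3 − 12·11^2 = 1210).
min ATC = 1210/11 + 45 − 12·11 + 11^2 = $144. That is the break-even price.
For $9 ≤ P < $144 the firm produces at a loss; below $9 it shuts down.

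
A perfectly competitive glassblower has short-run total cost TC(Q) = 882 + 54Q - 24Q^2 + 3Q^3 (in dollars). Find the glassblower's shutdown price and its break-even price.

Shutdown price = $6; break-even price = $159

Shutdown price = min AVC. AVC = 54 - 24Q + 3Q^2, with vertex at Q = 4 and minimum $6.
ATC = 882/Q + 54 - 24Q + 3Q^2. Setting dATC/dQ = −882/Q^2 − 24 + 6Q = 0 gives Q = 7 (since 6·7^3 − 24·7^2 = 882).
min ATC = 882/7 + 54 − 24·7 + 3·7^2 = $159. That is the break-even price.
For $6 ≤ P < $159 the firm produces at a loss; below $6 it shuts down.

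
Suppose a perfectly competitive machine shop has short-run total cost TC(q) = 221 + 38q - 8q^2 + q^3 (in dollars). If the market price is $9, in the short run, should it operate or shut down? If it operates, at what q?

Strip out fixed cost: VC = 38q - 8q^2 + q^3. Then AVC = 38 - 8q + q^2 and MC = 38 - 16q + 3q^2.
The AVC parabola has its vertex at q = 8/2 = 4, where AVC = 38 - 8·4 + 4^2 = $22.
P = $9 lies below min AVC = $22; no output level covers variable cost.
Best response: produce nothing and absorb the $221 fixed cost.

Shut down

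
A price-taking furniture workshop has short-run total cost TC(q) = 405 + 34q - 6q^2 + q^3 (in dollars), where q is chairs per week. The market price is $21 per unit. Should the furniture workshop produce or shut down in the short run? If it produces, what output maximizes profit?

From TC, MC = TC'(q) = 34 - 12q + 3q^2 and AVC = VC/q = 34 - 6q + q^2.
The AVC parabola has its vertex at q = 6/2 = 3, where AVC = 34 - 6·3 + 3^2 = $25.
P = $21 lies below min AVC = $25; no output level covers variable cost.
The firm minimizes its loss by shutting down and losing only its fixed cost of $405.

Shut down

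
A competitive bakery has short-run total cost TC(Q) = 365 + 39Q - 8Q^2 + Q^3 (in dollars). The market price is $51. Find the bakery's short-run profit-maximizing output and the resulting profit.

Profit = -$221 at Q = 6

AVC = 39 - 8Q + Q^2; min AVC = $23 at Q = 4. Since P = $51 ≥ min AVC, the firm produces.
MC = 39 - 16Q + 3Q^2. Setting P = MC and taking the root on the rising branch gives Q* = 6.
TR = 51·6 = 306. TC = 365 + 162 = 527. Profit = 306 − 527 = -$221.
That loss of $221 beats the $365 the firm would lose by shutting down; producing recovers $144 of fixed cost.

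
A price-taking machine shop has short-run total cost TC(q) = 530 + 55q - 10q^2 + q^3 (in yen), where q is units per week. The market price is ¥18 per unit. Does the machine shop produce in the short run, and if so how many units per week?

Variable cost is VC = 55q - 10q^2 + q^3, so AVC = VC/q = 55 - 10q + q^2 and MC = dTC/dq = 55 - 20q + 3q^2.
AVC hits its minimum where MC = AVC, at q = 5, giving min AVC = 55 - 10·5 + 5^2 = ¥30.
With P < min AVC (¥18 < ¥30), every unit sold adds to the loss.
Shutting down limits the loss to fixed cost, ¥530.

Shut down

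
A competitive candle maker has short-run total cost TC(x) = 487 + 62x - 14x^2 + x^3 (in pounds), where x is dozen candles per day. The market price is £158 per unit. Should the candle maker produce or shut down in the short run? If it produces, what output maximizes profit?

Produce at x = 12

Variable cost is VC = 62x - 14x^2 + x^3, so AVC = VC/x = 62 - 14x + x^2 and MC = dTC/dx = 62 - 28x + 3x^2.
The AVC parabola has its vertex at x = 14/2 = 7, where AVC = 62 - 14·7 + 7^2 = £13.
Because £158 ≥ £13, revenue can cover variable cost; the firm operates.
Solving P = MC: -96 - 28x + 3x^2 = 0 ⇒ x = -8/3 or 12. On the upward-sloping branch, x* = 12.
Check: AVC at x = 12 is £38 ≤ P, so revenue covers variable cost.
Profit = P·x − TC = 158·12 − 943 = £953.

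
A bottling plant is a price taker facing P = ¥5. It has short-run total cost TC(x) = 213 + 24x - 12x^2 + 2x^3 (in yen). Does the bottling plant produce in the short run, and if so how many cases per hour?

Shut down

Variable cost is VC = 24x - 12x^2 + 2x^3, so AVC = VC/x = 24 - 12x + 2x^2 and MC = dTC/dx = 24 - 24x + 6x^2.
The AVC parabola has its vertex at x = 12/4 = 3, where AVC = 24 - 12·3 + 2·3^2 = ¥6.
Since P = ¥5 < min AVC = ¥6, price fails to cover variable cost at any output.
The firm minimizes its loss by shutting down and losing only its fixed cost of ¥213.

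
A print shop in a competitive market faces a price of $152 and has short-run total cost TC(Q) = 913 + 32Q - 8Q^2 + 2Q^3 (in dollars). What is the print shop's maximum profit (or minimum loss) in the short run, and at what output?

Profit = -$337 at Q = 6

AVC = 32 - 8Q + 2Q^2 has its minimum $24 at Q = 2; price $152 clears that bar, so the firm operates.
MC = 32 - 16Q + 6Q^2. Setting P = MC and taking the root on the rising branch gives Q* = 6.
TR = 152·6 = 912. TC = 913 + 336 = 1249. Profit = 912 − 1249 = -$337.
By producing, the firm covers all variable cost plus $576 of fixed cost; shutting down would lose the full $913.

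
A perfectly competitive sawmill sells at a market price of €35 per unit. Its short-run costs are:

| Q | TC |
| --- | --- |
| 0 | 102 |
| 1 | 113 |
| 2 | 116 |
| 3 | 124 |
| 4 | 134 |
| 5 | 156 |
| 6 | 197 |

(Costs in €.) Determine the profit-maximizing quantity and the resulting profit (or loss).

Q = 5; profit = €19

Profit at each row (π = 35Q − TC): Q=0: -102; Q=1: -78; Q=2: -46; Q=3: -19; Q=4: 6; Q=5: 19; Q=6: 13.
Profit is maximized at Q = 5. AVC there is 54/5 = €10.80 ≤ P, so producing beats shutting down (which would give -€102).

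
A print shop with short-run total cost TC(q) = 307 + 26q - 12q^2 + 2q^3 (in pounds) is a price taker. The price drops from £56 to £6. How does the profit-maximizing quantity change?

Output falls from 5 to 0 (the firm shuts down)

MC = 26 - 24q + 6q^2; the shutdown threshold is min AVC = £8 (at q = 3).
With P = £56 above the shutdown price, P = MC gives q = 5.
At P = £6 < min AVC = £8, price no longer covers variable cost at any output, so the firm shuts down: q = 0.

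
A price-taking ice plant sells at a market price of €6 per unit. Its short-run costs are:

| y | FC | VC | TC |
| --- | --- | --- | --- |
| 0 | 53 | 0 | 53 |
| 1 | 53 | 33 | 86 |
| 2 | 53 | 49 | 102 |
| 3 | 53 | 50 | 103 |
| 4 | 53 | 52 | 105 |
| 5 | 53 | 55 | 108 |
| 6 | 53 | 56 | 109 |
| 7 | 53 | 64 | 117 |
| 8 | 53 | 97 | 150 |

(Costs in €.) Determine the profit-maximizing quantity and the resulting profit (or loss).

y = 0 (shut down); profit = -€53

Compute π = P·y − TC at each output: y=0: -53; y=1: -80; y=2: -90; y=3: -85; y=4: -81; y=5: -78; y=6: -73; y=7: -75; y=8: -102.
Profit is highest at y = 0. Equivalently, the lowest AVC in the table is 64/7 ≈ €9.14 at y = 7, and P = €6 falls below it — price never covers variable cost, so the firm shuts down and loses only its fixed cost.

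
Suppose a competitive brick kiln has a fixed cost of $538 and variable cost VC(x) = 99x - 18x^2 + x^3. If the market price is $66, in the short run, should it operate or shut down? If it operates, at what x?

Produce at x = 11

Strip out fixed cost: VC = 99x - 18x^2 + x^3. Then AVC = 99 - 18x + x^2 and MC = 99 - 36x + 3x^2.
AVC is minimized where dAVC/dx = -18 + 2x = 0, at x = 9; min AVC = 99 - 18·9 + 9^2 = $18.
Because $66 ≥ $18, revenue can cover variable cost; the firm operates.
P = MC gives 33 - 36x + 3x^2 = 0, with roots 1 and 11. Take the larger (rising MC): x* = 11.
Check: AVC at x = 11 is $22 ≤ P, so revenue covers variable cost.
Profit = P·x − TC = 66·11 − 780 = -$54, a loss, but smaller than the $538 fixed cost the firm would lose by shutting down.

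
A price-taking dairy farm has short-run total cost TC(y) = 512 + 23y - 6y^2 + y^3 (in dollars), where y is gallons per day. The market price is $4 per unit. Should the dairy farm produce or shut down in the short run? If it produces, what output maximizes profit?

Shut down

From TC, MC = TC'(y) = 23 - 12y + 3y^2 and AVC = VC/y = 23 - 6y + y^2.
AVC is minimized where dAVC/dy = -6 + 2y = 0, at y = 3; min AVC = 23 - 6·3 + 3^2 = $14.
P = $4 lies below min AVC = $14; no output level covers variable cost.
Shutting down limits the loss to fixed cost, $512.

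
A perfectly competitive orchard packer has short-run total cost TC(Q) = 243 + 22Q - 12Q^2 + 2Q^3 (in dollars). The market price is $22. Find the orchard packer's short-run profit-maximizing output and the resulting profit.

Profit = -$179 at Q = 4

AVC = 22 - 12Q + 2Q^2 has its minimum $4 at Q = 3; price $22 clears that bar, so the firm operates.
With MC = 22 - 24Q + 6Q^2, P = MC on the upward-sloping part at Q* = 4.
TR = 22·4 = 88. TC = 243 + 24 = 267. Profit = 88 − 267 = -$179.
That loss of $179 beats the $243 the firm would lose by shutting down; producing recovers $64 of fixed cost.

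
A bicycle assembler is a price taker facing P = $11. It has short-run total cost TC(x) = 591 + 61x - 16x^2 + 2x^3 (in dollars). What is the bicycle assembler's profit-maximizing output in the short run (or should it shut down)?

Shut down

From TC, MC = TC'(x) = 61 - 32x + 6x^2 and AVC = VC/x = 61 - 16x + 2x^2.
The AVC parabola has its vertex at x = 16/4 = 4, where AVC = 61 - 16·4 + 2·4^2 = $29.
P = $11 lies below min AVC = $29; no output level covers variable cost.
Shutting down limits the loss to fixed cost, $591.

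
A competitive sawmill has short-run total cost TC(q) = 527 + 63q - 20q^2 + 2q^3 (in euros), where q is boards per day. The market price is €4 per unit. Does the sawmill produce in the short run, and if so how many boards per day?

From TC, MC = TC'(q) = 63 - 40q + 6q^2 and AVC = VC/q = 63 - 20q + 2q^2.
AVC is minimized where dAVC/dq = -20 + 4q = 0, at q = 5; min AVC = 63 - 20·5 + 2·5^2 = €13.
P = €4 lies below min AVC = €13; no output level covers variable cost.
Shutting down limits the loss to fixed cost, €527.

Shut down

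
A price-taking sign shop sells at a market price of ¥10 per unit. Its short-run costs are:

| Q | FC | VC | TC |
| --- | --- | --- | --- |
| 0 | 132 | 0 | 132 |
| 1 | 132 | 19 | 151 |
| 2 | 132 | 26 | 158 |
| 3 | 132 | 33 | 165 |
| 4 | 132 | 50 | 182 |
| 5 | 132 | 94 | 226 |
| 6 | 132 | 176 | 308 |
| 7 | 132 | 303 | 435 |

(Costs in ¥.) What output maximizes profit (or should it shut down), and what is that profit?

Tabulate TR − TC: Q=0: -132; Q=1: -141; Q=2: -138; Q=3: -135; Q=4: -142; Q=5: -176; Q=6: -248; Q=7: -365.
Profit is highest at Q = 0. Equivalently, the lowest AVC in the table is 33/3 ≈ ¥11 at Q = 3, and P = ¥10 falls below it — price never covers variable cost, so the firm shuts down and loses only its fixed cost.

Q = 0 (shut down); profit = -¥132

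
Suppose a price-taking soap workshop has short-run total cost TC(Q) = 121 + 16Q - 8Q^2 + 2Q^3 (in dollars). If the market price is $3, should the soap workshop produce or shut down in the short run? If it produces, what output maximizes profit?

From TC, MC = TC'(Q) = 16 - 16Q + 6Q^2 and AVC = VC/Q = 16 - 8Q + 2Q^2.
AVC is minimized where dAVC/dQ = -8 + 4Q = 0, at Q = 2; min AVC = 16 - 8·2 + 2·2^2 = $8.
With P < min AVC ($3 < $8), every unit sold adds to the loss.
Best response: produce nothing and absorb the $121 fixed cost.

Shut down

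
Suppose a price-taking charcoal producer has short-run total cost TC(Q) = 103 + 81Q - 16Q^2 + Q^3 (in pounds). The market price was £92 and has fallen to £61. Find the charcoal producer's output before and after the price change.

MC = 81 - 32Q + 3Q^2; the shutdown threshold is min AVC = £17 (at Q = 8).
At P = £92 ≥ min AVC, set P = MC on the rising branch: Q = 11.
At P = £61 ≥ min AVC, set P = MC: Q = 10. The firm stays open but cuts output.

Output falls from 11 to 10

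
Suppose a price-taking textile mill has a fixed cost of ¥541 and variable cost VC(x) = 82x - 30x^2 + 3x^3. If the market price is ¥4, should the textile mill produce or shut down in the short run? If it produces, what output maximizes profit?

Shut down

Variable cost is VC = 82x - 30x^2 + 3x^3, so AVC = VC/x = 82 - 30x + 3x^2 and MC = dTC/dx = 82 - 60x + 9x^2.
AVC hits its minimum where MC = AVC, at x = 5, giving min AVC = 82 - 30·5 + 3·5^2 = ¥7.
With P < min AVC (¥4 < ¥7), every unit sold adds to the loss.
Shutting down limits the loss to fixed cost, ¥541.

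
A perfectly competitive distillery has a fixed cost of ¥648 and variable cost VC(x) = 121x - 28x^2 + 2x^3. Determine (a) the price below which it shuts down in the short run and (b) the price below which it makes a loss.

Shutdown price = min AVC. AVC = 121 - 28x + 2x^2, with vertex at x = 7 and minimum ¥23.
ATC = 648/x + 121 - 28x + 2x^2. Setting dATC/dx = −648/x^2 − 28 + 4x = 0 gives x = 9 (since 4·9^3 − 28·9^2 = 648).
min ATC = 648/9 + 121 − 28·9 + 2·9^2 = ¥103. That is the break-even price.
Between these two prices the firm operates at a loss; above ¥103 it earns a profit.

Shutdown price = ¥23; break-even price = ¥103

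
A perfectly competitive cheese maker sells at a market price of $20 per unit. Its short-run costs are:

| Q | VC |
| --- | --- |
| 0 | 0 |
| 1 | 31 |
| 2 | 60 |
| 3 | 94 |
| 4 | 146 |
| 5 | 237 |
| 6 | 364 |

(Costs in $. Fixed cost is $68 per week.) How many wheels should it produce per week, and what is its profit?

Tabulate TR − TC: Q=0: -68; Q=1: -79; Q=2: -88; Q=3: -102; Q=4: -134; Q=5: -205; Q=6: -312.
Profit is highest at Q = 0. Equivalently, the lowest AVC in the table is 60/2 ≈ $30 at Q = 2, and P = $20 falls below it — price never covers variable cost, so the firm shuts down and loses only its fixed cost.

Q = 0 (shut down); profit = -$68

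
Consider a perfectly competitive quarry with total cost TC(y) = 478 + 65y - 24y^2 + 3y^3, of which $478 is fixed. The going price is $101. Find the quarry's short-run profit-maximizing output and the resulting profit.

Profit = -$46 at y = 6

AVC = 65 - 24y + 3y^2 has its minimum $17 at y = 4; price $101 clears that bar, so the firm operates.
With MC = 65 - 48y + 9y^2, P = MC on the upward-sloping part at y* = 6.
TR = 101·6 = 606. TC = 478 + 174 = 652. Profit = 606 − 652 = -$46.
By producing, the firm covers all variable cost plus $432 of fixed cost; shutting down would lose the full $478.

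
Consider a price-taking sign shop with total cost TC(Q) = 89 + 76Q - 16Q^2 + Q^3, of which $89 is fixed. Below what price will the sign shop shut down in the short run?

$12 per unit

The shutdown price is the minimum of AVC. VC = 76Q - 16Q^2 + Q^3, so AVC = 76 - 16Q + Q^2.
dAVC/dQ = -16 + 2Q = 0 gives Q = 8. min AVC = 76 - 16·8 + 8^2 = 12.
The firm shuts down for any P below $12.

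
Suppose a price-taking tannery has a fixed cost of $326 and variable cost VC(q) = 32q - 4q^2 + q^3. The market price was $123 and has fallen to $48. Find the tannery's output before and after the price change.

MC = 32 - 8q + 3q^2; the shutdown threshold is min AVC = $28 (at q = 2).
At P = $123 ≥ min AVC, set P = MC on the rising branch: q = 7.
At P = $48 ≥ min AVC, set P = MC: q = 4. The firm stays open but cuts output.

Output falls from 7 to 4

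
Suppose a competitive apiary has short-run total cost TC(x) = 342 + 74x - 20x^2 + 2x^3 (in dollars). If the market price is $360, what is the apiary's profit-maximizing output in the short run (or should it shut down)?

Produce at x = 11

Variable cost is VC = 74x - 20x^2 + 2x^3, so AVC = VC/x = 74 - 20x + 2x^2 and MC = dTC/dx = 74 - 40x + 6x^2.
The AVC parabola has its vertex at x = 20/4 = 5, where AVC = 74 - 20·5 + 2·5^2 = $24.
Because $360 ≥ $24, revenue can cover variable cost; the firm operates.
Set P = MC: 360 = 74 - 40x + 6x^2 → -286 - 40x + 6x^2 = 0. The roots are x = -13/3 and x = 11; the profit-maximizing output is on the rising part of MC, so x* = 11.
Check: AVC at x = 11 is $96 ≤ P, so revenue covers variable cost.
Profit = P·x − TC = 360·11 − 1398 = $2562.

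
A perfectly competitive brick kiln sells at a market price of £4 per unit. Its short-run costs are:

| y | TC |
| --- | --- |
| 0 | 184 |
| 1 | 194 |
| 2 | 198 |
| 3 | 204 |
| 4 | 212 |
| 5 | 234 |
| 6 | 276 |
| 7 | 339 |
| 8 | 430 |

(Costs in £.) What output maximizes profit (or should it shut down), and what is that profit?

y = 0 (shut down); profit = -£184

Profit at each row (π = 4y − TC): y=0: -184; y=1: -190; y=2: -190; y=3: -192; y=4: -196; y=5: -214; y=6: -252; y=7: -311; y=8: -398.
Profit is highest at y = 0. Equivalently, the lowest AVC in the table is 20/3 ≈ £6.67 at y = 3, and P = £4 falls below it — price never covers variable cost, so the firm shuts down and loses only its fixed cost.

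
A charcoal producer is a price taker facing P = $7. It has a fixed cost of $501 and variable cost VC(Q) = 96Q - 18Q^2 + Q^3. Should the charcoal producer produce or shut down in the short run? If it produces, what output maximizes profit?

Strip out fixed cost: VC = 96Q - 18Q^2 + Q^3. Then AVC = 96 - 18Q + Q^2 and MC = 96 - 36Q + 3Q^2.
AVC hits its minimum where MC = AVC, at Q = 9, giving min AVC = 96 - 18·9 + 9^2 = $15.
Since P = $7 < min AVC = $15, price fails to cover variable cost at any output.
Shutting down limits the loss to fixed cost, $501.

Shut down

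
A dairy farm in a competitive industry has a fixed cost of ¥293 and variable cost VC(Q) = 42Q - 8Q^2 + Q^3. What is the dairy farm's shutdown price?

The firm shuts down when price falls below the minimum of average variable cost. AVC = VC/Q = 42 - 8Q + Q^2.
At the minimum of AVC, MC = AVC. MC = 42 - 16Q + 3Q^2; setting MC = AVC gives 2Q^2 - 8Q = 0, so Q = 4. min AVC = 26.
The firm shuts down for any P below ¥26.

¥26 per unit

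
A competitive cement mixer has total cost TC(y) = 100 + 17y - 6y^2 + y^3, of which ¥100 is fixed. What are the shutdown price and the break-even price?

AVC = 17 - 6y + y^2; minimized at y = 3, giving min AVC = ¥8. That is the shutdown price.
ATC = 100/y + 17 - 6y + y^2. Setting dATC/dy = −100/y^2 − 6 + 2y = 0 gives y = 5 (since 2·5^3 − 6·5^2 = 100).
min ATC = 100/5 + 17 − 6·5 + 5^2 = ¥32. That is the break-even price.
For ¥8 ≤ P < ¥32 the firm produces at a loss; below ¥8 it shuts down.

Shutdown price = ¥8; break-even price = ¥32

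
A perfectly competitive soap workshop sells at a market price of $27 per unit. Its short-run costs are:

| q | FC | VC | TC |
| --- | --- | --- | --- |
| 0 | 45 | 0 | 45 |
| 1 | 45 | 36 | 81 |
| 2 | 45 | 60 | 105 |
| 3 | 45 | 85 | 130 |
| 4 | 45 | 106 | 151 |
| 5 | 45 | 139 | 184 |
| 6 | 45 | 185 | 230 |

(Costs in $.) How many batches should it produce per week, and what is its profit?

q = 4; profit = -$43

Tabulate TR − TC: q=0: -45; q=1: -54; q=2: -51; q=3: -49; q=4: -43; q=5: -49; q=6: -68.
Profit is maximized at q = 4. AVC there is 106/4 = $26.50 ≤ P, so producing beats shutting down (which would give -$45).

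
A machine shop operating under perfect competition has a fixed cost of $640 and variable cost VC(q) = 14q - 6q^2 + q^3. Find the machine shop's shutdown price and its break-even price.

Shutdown price = $5; break-even price = $110

Shutdown price = min AVC. AVC = 14 - 6q + q^2, with vertex at q = 3 and minimum $5.
ATC = 640/q + 14 - 6q + q^2. Setting dATC/dq = −640/q^2 − 6 + 2q = 0 gives q = 8 (since 2·8^3 − 6·8^2 = 640).
min ATC = 640/8 + 14 − 6·8 + 8^2 = $110. That is the break-even price.
For $5 ≤ P < $110 the firm produces at a loss; below $5 it shuts down.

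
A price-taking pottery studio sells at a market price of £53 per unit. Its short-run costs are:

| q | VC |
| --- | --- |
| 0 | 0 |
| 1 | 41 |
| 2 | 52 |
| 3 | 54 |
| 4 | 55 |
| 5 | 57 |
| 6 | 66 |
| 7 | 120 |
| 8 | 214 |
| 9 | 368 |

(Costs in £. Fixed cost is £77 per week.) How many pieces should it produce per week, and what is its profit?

q = 6; profit = £175

Tabulate TR − TC: q=0: -77; q=1: -65; q=2: -23; q=3: 28; q=4: 80; q=5: 131; q=6: 175; q=7: 174; q=8: 133; q=9: 32.
Profit is maximized at q = 6. AVC there is 66/6 = £11 ≤ P, so producing beats shutting down (which would give -£77).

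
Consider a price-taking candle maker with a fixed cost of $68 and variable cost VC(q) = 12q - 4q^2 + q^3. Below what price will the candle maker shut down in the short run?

$8 per unit

The shutdown price is the minimum of AVC. VC = 12q - 4q^2 + q^3, so AVC = 12 - 4q + q^2.
dAVC/dq = -4 + 2q = 0 gives q = 2. min AVC = 12 - 4·2 + 2^2 = 8.
For P < $8 the firm produces nothing.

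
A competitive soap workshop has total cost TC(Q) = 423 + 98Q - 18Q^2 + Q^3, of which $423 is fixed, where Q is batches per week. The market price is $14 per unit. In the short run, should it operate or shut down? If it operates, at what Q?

Shut down

Variable cost is VC = 98Q - 18Q^2 + Q^3, so AVC = VC/Q = 98 - 18Q + Q^2 and MC = dTC/dQ = 98 - 36Q + 3Q^2.
AVC hits its minimum where MC = AVC, at Q = 9, giving min AVC = 98 - 18·9 + 9^2 = $17.
P = $14 lies below min AVC = $17; no output level covers variable cost.
Shutting down limits the loss to fixed cost, $423.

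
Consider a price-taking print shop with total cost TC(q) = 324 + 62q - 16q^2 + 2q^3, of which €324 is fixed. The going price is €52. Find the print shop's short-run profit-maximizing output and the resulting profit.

Profit = -€224 at q = 5

AVC = 62 - 16q + 2q^2; min AVC = €30 at q = 4. Since P = €52 ≥ min AVC, the firm produces.
With MC = 62 - 32q + 6q^2, P = MC on the upward-sloping part at q* = 5.
TR = 52·5 = 260. TC = 324 + 160 = 484. Profit = 260 − 484 = -€224.
That loss of €224 beats the €324 the firm would lose by shutting down; producing recovers €100 of fixed cost.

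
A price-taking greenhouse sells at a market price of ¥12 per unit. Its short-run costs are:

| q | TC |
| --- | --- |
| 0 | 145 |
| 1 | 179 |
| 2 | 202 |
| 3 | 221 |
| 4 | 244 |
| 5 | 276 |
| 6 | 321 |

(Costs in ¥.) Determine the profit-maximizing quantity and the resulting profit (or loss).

Tabulate TR − TC: q=0: -145; q=1: -167; q=2: -178; q=3: -185; q=4: -196; q=5: -216; q=6: -249.
Profit is highest at q = 0. Equivalently, the lowest AVC in the table is 99/4 ≈ ¥24.75 at q = 4, and P = ¥12 falls below it — price never covers variable cost, so the firm shuts down and loses only its fixed cost.

q = 0 (shut down); profit = -¥145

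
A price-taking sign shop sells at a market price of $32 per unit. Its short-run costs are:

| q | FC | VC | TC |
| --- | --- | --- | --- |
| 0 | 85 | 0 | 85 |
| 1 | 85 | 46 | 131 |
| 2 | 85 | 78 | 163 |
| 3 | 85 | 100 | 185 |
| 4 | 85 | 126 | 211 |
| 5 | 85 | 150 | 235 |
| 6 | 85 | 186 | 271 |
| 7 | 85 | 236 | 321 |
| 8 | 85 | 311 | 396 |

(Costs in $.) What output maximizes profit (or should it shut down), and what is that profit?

Tabulate TR − TC: q=0: -85; q=1: -99; q=2: -99; q=3: -89; q=4: -83; q=5: -75; q=6: -79; q=7: -97; q=8: -140.
Profit is maximized at q = 5. AVC there is 150/5 = $30 ≤ P, so producing beats shutting down (which would give -$85).

q = 5; profit = -$75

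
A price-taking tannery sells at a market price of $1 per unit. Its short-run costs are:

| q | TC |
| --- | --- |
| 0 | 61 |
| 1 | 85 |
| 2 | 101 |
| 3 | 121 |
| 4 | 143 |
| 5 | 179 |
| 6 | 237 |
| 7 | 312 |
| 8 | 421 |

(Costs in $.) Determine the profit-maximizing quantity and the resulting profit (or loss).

Compute π = P·q − TC at each output: q=0: -61; q=1: -84; q=2: -99; q=3: -118; q=4: -139; q=5: -174; q=6: -231; q=7: -305; q=8: -413.
Profit is highest at q = 0. Equivalently, the lowest AVC in the table is 40/2 ≈ $20 at q = 2, and P = $1 falls below it — price never covers variable cost, so the firm shuts down and loses only its fixed cost.

q = 0 (shut down); profit = -$61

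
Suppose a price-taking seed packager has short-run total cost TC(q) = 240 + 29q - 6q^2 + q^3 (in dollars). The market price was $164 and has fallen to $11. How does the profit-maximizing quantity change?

MC = 29 - 12q + 3q^2; the shutdown threshold is min AVC = $20 (at q = 3).
At P = $164 ≥ min AVC, set P = MC on the rising branch: q = 9.
At P = $11 < min AVC = $20, price no longer covers variable cost at any output, so the firm shuts down: q = 0.

Output falls from 9 to 0 (the firm shuts down)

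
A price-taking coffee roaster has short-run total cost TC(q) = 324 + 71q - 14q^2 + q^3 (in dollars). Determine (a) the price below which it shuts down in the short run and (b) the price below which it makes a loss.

Shutdown price = min AVC. AVC = 71 - 14q + q^2, with vertex at q = 7 and minimum $22.
ATC = 324/q + 71 - 14q + q^2. Setting dATC/dq = −324/q^2 − 14 + 2q = 0 gives q = 9 (since 2·9^3 − 14·9^2 = 324).
min ATC = 324/9 + 71 − 14·9 + 9^2 = $62. That is the break-even price.
Between these two prices the firm operates at a loss; above $62 it earns a profit.

Shutdown price = $22; break-even price = $62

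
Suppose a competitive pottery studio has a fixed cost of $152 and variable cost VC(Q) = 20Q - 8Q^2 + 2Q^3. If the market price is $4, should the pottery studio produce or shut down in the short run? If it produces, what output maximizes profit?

Shut down

Variable cost is VC = 20Q - 8Q^2 + 2Q^3, so AVC = VC/Q = 20 - 8Q + 2Q^2 and MC = dTC/dQ = 20 - 16Q + 6Q^2.
AVC hits its minimum where MC = AVC, at Q = 2, giving min AVC = 20 - 8·2 + 2·2^2 = $12.
Since P = $4 < min AVC = $12, price fails to cover variable cost at any output.
The firm minimizes its loss by shutting down and losing only its fixed cost of $152.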